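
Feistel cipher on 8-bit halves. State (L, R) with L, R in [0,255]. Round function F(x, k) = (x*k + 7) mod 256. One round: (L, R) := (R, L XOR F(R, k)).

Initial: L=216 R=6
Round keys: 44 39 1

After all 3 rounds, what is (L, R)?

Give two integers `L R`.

Round 1 (k=44): L=6 R=215
Round 2 (k=39): L=215 R=206
Round 3 (k=1): L=206 R=2

Answer: 206 2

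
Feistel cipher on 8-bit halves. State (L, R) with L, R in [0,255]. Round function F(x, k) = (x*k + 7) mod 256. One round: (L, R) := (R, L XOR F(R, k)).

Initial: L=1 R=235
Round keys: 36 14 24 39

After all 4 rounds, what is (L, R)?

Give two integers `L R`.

Round 1 (k=36): L=235 R=18
Round 2 (k=14): L=18 R=232
Round 3 (k=24): L=232 R=213
Round 4 (k=39): L=213 R=146

Answer: 213 146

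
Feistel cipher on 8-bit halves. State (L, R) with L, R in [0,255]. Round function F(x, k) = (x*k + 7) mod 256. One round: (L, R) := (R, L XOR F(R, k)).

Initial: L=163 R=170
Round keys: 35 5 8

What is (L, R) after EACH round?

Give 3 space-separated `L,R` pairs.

Round 1 (k=35): L=170 R=230
Round 2 (k=5): L=230 R=47
Round 3 (k=8): L=47 R=153

Answer: 170,230 230,47 47,153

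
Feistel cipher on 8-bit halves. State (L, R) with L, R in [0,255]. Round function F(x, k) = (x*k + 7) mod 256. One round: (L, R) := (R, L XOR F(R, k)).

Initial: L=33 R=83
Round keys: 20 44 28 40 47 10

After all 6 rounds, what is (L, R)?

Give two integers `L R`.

Round 1 (k=20): L=83 R=162
Round 2 (k=44): L=162 R=140
Round 3 (k=28): L=140 R=245
Round 4 (k=40): L=245 R=195
Round 5 (k=47): L=195 R=33
Round 6 (k=10): L=33 R=146

Answer: 33 146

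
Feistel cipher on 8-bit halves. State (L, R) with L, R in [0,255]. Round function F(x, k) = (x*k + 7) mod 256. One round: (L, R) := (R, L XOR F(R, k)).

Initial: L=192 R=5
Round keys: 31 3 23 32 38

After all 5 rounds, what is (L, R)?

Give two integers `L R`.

Round 1 (k=31): L=5 R=98
Round 2 (k=3): L=98 R=40
Round 3 (k=23): L=40 R=253
Round 4 (k=32): L=253 R=143
Round 5 (k=38): L=143 R=188

Answer: 143 188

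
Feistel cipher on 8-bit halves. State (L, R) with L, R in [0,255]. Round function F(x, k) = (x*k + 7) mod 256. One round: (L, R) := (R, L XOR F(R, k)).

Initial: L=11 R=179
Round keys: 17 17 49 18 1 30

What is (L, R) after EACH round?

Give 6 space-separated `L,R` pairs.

Answer: 179,225 225,75 75,131 131,118 118,254 254,189

Derivation:
Round 1 (k=17): L=179 R=225
Round 2 (k=17): L=225 R=75
Round 3 (k=49): L=75 R=131
Round 4 (k=18): L=131 R=118
Round 5 (k=1): L=118 R=254
Round 6 (k=30): L=254 R=189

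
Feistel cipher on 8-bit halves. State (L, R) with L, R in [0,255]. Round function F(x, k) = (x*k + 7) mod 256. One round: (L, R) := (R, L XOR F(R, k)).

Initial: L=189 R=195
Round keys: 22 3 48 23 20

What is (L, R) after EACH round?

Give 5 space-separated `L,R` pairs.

Round 1 (k=22): L=195 R=116
Round 2 (k=3): L=116 R=160
Round 3 (k=48): L=160 R=115
Round 4 (k=23): L=115 R=252
Round 5 (k=20): L=252 R=196

Answer: 195,116 116,160 160,115 115,252 252,196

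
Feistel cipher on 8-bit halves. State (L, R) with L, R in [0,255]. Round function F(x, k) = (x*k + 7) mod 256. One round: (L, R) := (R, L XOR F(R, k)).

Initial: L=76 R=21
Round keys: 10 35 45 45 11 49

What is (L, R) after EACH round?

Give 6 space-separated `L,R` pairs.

Answer: 21,149 149,115 115,171 171,101 101,245 245,137

Derivation:
Round 1 (k=10): L=21 R=149
Round 2 (k=35): L=149 R=115
Round 3 (k=45): L=115 R=171
Round 4 (k=45): L=171 R=101
Round 5 (k=11): L=101 R=245
Round 6 (k=49): L=245 R=137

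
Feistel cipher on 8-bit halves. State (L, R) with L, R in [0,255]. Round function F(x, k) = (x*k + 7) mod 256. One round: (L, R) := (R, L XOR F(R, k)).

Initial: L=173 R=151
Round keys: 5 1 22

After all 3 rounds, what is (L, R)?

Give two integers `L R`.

Round 1 (k=5): L=151 R=87
Round 2 (k=1): L=87 R=201
Round 3 (k=22): L=201 R=26

Answer: 201 26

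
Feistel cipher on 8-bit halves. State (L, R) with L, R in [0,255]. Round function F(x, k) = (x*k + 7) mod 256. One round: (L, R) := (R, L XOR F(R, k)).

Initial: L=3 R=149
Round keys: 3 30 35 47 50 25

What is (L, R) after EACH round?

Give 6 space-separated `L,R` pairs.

Answer: 149,197 197,136 136,90 90,5 5,91 91,239

Derivation:
Round 1 (k=3): L=149 R=197
Round 2 (k=30): L=197 R=136
Round 3 (k=35): L=136 R=90
Round 4 (k=47): L=90 R=5
Round 5 (k=50): L=5 R=91
Round 6 (k=25): L=91 R=239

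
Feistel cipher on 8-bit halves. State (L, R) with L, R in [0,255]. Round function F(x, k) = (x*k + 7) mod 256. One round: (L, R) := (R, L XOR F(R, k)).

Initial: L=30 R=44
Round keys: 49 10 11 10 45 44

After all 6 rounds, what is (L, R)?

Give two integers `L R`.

Round 1 (k=49): L=44 R=109
Round 2 (k=10): L=109 R=101
Round 3 (k=11): L=101 R=51
Round 4 (k=10): L=51 R=96
Round 5 (k=45): L=96 R=212
Round 6 (k=44): L=212 R=23

Answer: 212 23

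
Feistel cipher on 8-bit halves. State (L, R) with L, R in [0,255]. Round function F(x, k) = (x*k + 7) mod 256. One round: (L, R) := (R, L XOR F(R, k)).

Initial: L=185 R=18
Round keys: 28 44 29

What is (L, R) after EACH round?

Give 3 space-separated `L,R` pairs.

Answer: 18,70 70,29 29,22

Derivation:
Round 1 (k=28): L=18 R=70
Round 2 (k=44): L=70 R=29
Round 3 (k=29): L=29 R=22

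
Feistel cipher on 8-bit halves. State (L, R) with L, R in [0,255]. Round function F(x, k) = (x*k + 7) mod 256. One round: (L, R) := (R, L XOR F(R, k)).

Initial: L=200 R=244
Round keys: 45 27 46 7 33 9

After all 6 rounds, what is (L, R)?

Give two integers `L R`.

Round 1 (k=45): L=244 R=35
Round 2 (k=27): L=35 R=76
Round 3 (k=46): L=76 R=140
Round 4 (k=7): L=140 R=151
Round 5 (k=33): L=151 R=242
Round 6 (k=9): L=242 R=30

Answer: 242 30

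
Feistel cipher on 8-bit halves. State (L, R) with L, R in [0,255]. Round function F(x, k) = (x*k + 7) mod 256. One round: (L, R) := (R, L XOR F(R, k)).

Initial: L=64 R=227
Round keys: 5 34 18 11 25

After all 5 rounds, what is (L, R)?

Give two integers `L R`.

Round 1 (k=5): L=227 R=54
Round 2 (k=34): L=54 R=208
Round 3 (k=18): L=208 R=145
Round 4 (k=11): L=145 R=146
Round 5 (k=25): L=146 R=216

Answer: 146 216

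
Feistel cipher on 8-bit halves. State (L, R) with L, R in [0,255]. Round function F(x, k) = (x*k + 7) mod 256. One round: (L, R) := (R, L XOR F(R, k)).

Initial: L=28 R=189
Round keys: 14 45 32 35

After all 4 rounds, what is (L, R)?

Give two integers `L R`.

Answer: 102 48

Derivation:
Round 1 (k=14): L=189 R=65
Round 2 (k=45): L=65 R=201
Round 3 (k=32): L=201 R=102
Round 4 (k=35): L=102 R=48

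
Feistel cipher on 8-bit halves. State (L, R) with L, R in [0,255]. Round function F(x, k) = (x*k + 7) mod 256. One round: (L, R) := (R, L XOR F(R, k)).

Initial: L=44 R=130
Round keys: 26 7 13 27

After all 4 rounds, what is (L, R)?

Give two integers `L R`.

Round 1 (k=26): L=130 R=23
Round 2 (k=7): L=23 R=42
Round 3 (k=13): L=42 R=62
Round 4 (k=27): L=62 R=187

Answer: 62 187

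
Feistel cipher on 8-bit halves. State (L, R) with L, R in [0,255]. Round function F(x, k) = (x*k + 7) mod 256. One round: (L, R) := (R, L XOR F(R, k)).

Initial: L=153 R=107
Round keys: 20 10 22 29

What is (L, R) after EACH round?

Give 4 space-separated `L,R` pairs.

Round 1 (k=20): L=107 R=250
Round 2 (k=10): L=250 R=160
Round 3 (k=22): L=160 R=61
Round 4 (k=29): L=61 R=80

Answer: 107,250 250,160 160,61 61,80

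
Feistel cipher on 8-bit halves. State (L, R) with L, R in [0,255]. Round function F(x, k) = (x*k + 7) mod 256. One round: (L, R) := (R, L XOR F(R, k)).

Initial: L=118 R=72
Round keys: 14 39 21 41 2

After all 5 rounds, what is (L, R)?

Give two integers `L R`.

Answer: 237 133

Derivation:
Round 1 (k=14): L=72 R=129
Round 2 (k=39): L=129 R=230
Round 3 (k=21): L=230 R=100
Round 4 (k=41): L=100 R=237
Round 5 (k=2): L=237 R=133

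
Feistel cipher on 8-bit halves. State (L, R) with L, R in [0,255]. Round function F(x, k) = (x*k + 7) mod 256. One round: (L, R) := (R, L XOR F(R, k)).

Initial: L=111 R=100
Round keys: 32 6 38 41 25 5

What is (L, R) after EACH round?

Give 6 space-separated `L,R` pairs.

Round 1 (k=32): L=100 R=232
Round 2 (k=6): L=232 R=19
Round 3 (k=38): L=19 R=49
Round 4 (k=41): L=49 R=243
Round 5 (k=25): L=243 R=243
Round 6 (k=5): L=243 R=53

Answer: 100,232 232,19 19,49 49,243 243,243 243,53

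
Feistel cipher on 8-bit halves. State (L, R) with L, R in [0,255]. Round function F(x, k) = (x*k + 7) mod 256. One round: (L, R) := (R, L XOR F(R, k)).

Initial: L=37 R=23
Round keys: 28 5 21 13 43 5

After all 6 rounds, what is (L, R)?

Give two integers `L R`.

Round 1 (k=28): L=23 R=174
Round 2 (k=5): L=174 R=122
Round 3 (k=21): L=122 R=167
Round 4 (k=13): L=167 R=248
Round 5 (k=43): L=248 R=8
Round 6 (k=5): L=8 R=215

Answer: 8 215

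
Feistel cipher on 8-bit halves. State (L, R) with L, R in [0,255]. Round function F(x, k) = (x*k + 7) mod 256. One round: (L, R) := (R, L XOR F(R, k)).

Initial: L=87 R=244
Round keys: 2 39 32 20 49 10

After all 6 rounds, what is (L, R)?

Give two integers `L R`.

Answer: 208 175

Derivation:
Round 1 (k=2): L=244 R=184
Round 2 (k=39): L=184 R=251
Round 3 (k=32): L=251 R=223
Round 4 (k=20): L=223 R=136
Round 5 (k=49): L=136 R=208
Round 6 (k=10): L=208 R=175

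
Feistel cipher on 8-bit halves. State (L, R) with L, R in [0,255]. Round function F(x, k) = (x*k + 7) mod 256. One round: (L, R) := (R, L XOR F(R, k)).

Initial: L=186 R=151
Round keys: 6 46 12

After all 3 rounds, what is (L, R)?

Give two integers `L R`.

Round 1 (k=6): L=151 R=43
Round 2 (k=46): L=43 R=86
Round 3 (k=12): L=86 R=36

Answer: 86 36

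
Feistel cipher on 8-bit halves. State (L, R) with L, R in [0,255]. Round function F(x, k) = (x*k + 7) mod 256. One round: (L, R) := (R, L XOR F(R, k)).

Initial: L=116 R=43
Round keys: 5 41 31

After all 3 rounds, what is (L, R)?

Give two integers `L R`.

Round 1 (k=5): L=43 R=170
Round 2 (k=41): L=170 R=106
Round 3 (k=31): L=106 R=119

Answer: 106 119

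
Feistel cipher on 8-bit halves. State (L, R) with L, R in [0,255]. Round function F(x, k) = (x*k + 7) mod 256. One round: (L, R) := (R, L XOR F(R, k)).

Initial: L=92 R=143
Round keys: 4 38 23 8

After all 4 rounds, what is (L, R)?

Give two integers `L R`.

Round 1 (k=4): L=143 R=31
Round 2 (k=38): L=31 R=46
Round 3 (k=23): L=46 R=54
Round 4 (k=8): L=54 R=153

Answer: 54 153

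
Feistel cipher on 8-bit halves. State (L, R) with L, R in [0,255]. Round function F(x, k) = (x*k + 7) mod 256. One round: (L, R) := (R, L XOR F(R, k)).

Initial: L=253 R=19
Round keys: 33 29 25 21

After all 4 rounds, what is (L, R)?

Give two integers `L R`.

Round 1 (k=33): L=19 R=135
Round 2 (k=29): L=135 R=65
Round 3 (k=25): L=65 R=231
Round 4 (k=21): L=231 R=187

Answer: 231 187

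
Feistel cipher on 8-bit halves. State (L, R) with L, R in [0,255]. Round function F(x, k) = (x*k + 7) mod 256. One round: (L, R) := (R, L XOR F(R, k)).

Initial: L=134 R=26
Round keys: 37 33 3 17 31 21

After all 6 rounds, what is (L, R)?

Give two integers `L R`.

Round 1 (k=37): L=26 R=79
Round 2 (k=33): L=79 R=44
Round 3 (k=3): L=44 R=196
Round 4 (k=17): L=196 R=39
Round 5 (k=31): L=39 R=4
Round 6 (k=21): L=4 R=124

Answer: 4 124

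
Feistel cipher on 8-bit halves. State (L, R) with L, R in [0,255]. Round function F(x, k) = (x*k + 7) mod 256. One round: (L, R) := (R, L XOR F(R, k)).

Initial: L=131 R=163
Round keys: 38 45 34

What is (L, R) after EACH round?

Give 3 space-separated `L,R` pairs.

Answer: 163,186 186,26 26,193

Derivation:
Round 1 (k=38): L=163 R=186
Round 2 (k=45): L=186 R=26
Round 3 (k=34): L=26 R=193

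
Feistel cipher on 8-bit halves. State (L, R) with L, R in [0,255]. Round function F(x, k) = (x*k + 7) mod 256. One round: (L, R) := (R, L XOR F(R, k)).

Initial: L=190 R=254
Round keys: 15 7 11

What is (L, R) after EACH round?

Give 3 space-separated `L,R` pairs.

Answer: 254,87 87,150 150,46

Derivation:
Round 1 (k=15): L=254 R=87
Round 2 (k=7): L=87 R=150
Round 3 (k=11): L=150 R=46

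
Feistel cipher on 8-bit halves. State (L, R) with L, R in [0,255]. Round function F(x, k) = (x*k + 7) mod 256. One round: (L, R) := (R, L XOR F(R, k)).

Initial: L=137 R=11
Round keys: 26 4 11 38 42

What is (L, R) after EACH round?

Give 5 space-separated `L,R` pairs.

Round 1 (k=26): L=11 R=172
Round 2 (k=4): L=172 R=188
Round 3 (k=11): L=188 R=183
Round 4 (k=38): L=183 R=141
Round 5 (k=42): L=141 R=158

Answer: 11,172 172,188 188,183 183,141 141,158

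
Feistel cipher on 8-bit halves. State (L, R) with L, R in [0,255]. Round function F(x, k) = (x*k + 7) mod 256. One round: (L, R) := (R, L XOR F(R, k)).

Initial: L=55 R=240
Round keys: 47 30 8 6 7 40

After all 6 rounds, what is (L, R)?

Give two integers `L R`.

Round 1 (k=47): L=240 R=32
Round 2 (k=30): L=32 R=55
Round 3 (k=8): L=55 R=159
Round 4 (k=6): L=159 R=246
Round 5 (k=7): L=246 R=94
Round 6 (k=40): L=94 R=65

Answer: 94 65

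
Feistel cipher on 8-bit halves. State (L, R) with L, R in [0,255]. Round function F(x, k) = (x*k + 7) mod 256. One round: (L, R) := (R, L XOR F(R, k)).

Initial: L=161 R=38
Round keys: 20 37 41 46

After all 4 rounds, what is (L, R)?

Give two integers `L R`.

Round 1 (k=20): L=38 R=94
Round 2 (k=37): L=94 R=187
Round 3 (k=41): L=187 R=164
Round 4 (k=46): L=164 R=196

Answer: 164 196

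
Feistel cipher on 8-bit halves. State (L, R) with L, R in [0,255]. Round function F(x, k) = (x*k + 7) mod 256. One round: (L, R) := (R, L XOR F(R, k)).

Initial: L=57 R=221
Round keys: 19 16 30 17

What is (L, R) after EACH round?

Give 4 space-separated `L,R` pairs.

Round 1 (k=19): L=221 R=87
Round 2 (k=16): L=87 R=170
Round 3 (k=30): L=170 R=164
Round 4 (k=17): L=164 R=65

Answer: 221,87 87,170 170,164 164,65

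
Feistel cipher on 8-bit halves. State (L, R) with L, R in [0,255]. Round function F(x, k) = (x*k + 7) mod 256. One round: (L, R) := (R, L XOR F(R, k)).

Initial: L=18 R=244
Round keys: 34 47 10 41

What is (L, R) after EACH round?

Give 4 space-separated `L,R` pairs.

Round 1 (k=34): L=244 R=125
Round 2 (k=47): L=125 R=14
Round 3 (k=10): L=14 R=238
Round 4 (k=41): L=238 R=43

Answer: 244,125 125,14 14,238 238,43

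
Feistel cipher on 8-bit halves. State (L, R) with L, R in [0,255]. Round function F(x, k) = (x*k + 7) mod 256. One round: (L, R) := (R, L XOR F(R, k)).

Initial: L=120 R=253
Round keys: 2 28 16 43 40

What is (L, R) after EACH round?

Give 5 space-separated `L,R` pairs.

Round 1 (k=2): L=253 R=121
Round 2 (k=28): L=121 R=190
Round 3 (k=16): L=190 R=158
Round 4 (k=43): L=158 R=47
Round 5 (k=40): L=47 R=193

Answer: 253,121 121,190 190,158 158,47 47,193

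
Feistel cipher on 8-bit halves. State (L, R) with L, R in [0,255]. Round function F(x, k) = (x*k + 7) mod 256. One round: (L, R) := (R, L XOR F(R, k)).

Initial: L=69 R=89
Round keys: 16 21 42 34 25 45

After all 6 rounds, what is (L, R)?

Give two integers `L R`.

Answer: 237 89

Derivation:
Round 1 (k=16): L=89 R=210
Round 2 (k=21): L=210 R=24
Round 3 (k=42): L=24 R=37
Round 4 (k=34): L=37 R=233
Round 5 (k=25): L=233 R=237
Round 6 (k=45): L=237 R=89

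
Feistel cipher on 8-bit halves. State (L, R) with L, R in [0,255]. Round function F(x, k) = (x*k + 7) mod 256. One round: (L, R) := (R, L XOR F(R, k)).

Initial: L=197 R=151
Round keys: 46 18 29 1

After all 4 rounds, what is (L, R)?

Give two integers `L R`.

Answer: 3 2

Derivation:
Round 1 (k=46): L=151 R=236
Round 2 (k=18): L=236 R=8
Round 3 (k=29): L=8 R=3
Round 4 (k=1): L=3 R=2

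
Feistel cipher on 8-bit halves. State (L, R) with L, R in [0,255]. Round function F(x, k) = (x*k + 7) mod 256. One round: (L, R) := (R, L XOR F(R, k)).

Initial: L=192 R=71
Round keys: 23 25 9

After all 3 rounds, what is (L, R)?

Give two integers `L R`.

Round 1 (k=23): L=71 R=168
Round 2 (k=25): L=168 R=40
Round 3 (k=9): L=40 R=199

Answer: 40 199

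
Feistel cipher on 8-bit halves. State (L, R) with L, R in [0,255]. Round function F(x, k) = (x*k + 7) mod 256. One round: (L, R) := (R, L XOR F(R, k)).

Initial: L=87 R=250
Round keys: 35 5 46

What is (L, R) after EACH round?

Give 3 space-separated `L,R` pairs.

Round 1 (k=35): L=250 R=98
Round 2 (k=5): L=98 R=11
Round 3 (k=46): L=11 R=99

Answer: 250,98 98,11 11,99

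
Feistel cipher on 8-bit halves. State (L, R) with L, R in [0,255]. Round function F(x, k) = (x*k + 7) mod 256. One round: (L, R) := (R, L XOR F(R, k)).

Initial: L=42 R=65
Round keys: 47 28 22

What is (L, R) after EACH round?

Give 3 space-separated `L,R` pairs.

Answer: 65,220 220,86 86,183

Derivation:
Round 1 (k=47): L=65 R=220
Round 2 (k=28): L=220 R=86
Round 3 (k=22): L=86 R=183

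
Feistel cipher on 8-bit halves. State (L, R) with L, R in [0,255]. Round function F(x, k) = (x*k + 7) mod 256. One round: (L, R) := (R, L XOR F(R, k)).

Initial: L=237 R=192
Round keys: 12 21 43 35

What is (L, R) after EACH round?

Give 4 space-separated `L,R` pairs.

Answer: 192,234 234,249 249,48 48,110

Derivation:
Round 1 (k=12): L=192 R=234
Round 2 (k=21): L=234 R=249
Round 3 (k=43): L=249 R=48
Round 4 (k=35): L=48 R=110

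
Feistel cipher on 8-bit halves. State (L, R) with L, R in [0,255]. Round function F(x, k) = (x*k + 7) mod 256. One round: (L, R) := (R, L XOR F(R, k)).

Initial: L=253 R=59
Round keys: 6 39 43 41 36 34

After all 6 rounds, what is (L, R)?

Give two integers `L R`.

Round 1 (k=6): L=59 R=148
Round 2 (k=39): L=148 R=168
Round 3 (k=43): L=168 R=171
Round 4 (k=41): L=171 R=194
Round 5 (k=36): L=194 R=228
Round 6 (k=34): L=228 R=141

Answer: 228 141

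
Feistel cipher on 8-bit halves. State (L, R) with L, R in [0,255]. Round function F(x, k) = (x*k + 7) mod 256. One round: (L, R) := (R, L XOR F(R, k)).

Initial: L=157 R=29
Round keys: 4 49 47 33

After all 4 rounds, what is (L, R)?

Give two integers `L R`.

Answer: 17 40

Derivation:
Round 1 (k=4): L=29 R=230
Round 2 (k=49): L=230 R=16
Round 3 (k=47): L=16 R=17
Round 4 (k=33): L=17 R=40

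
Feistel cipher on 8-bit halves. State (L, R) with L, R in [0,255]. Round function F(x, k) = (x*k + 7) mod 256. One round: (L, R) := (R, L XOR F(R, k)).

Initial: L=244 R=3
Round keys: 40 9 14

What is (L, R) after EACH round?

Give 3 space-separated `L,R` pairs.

Round 1 (k=40): L=3 R=139
Round 2 (k=9): L=139 R=233
Round 3 (k=14): L=233 R=78

Answer: 3,139 139,233 233,78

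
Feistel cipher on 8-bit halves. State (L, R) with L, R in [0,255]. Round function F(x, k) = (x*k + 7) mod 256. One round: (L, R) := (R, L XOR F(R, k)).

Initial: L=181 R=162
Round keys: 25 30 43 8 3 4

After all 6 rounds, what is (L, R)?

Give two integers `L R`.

Answer: 207 153

Derivation:
Round 1 (k=25): L=162 R=108
Round 2 (k=30): L=108 R=13
Round 3 (k=43): L=13 R=90
Round 4 (k=8): L=90 R=218
Round 5 (k=3): L=218 R=207
Round 6 (k=4): L=207 R=153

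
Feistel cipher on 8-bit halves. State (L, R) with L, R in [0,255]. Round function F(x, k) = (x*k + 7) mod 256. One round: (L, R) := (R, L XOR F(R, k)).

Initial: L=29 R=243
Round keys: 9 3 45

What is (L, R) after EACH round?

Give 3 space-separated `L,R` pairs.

Round 1 (k=9): L=243 R=143
Round 2 (k=3): L=143 R=71
Round 3 (k=45): L=71 R=13

Answer: 243,143 143,71 71,13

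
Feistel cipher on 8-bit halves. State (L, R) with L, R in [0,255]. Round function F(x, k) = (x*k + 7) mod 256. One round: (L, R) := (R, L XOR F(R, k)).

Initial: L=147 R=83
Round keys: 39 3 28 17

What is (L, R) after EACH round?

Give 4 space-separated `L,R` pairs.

Answer: 83,63 63,151 151,180 180,108

Derivation:
Round 1 (k=39): L=83 R=63
Round 2 (k=3): L=63 R=151
Round 3 (k=28): L=151 R=180
Round 4 (k=17): L=180 R=108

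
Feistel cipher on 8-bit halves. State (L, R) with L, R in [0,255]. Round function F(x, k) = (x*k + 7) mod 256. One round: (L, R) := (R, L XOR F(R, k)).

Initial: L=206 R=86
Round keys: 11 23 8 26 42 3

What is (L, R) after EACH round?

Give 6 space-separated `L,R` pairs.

Answer: 86,119 119,238 238,0 0,233 233,65 65,35

Derivation:
Round 1 (k=11): L=86 R=119
Round 2 (k=23): L=119 R=238
Round 3 (k=8): L=238 R=0
Round 4 (k=26): L=0 R=233
Round 5 (k=42): L=233 R=65
Round 6 (k=3): L=65 R=35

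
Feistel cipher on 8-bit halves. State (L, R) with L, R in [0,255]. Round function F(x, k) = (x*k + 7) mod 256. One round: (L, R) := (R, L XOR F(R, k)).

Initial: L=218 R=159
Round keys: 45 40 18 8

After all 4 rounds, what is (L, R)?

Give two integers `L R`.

Round 1 (k=45): L=159 R=32
Round 2 (k=40): L=32 R=152
Round 3 (k=18): L=152 R=151
Round 4 (k=8): L=151 R=39

Answer: 151 39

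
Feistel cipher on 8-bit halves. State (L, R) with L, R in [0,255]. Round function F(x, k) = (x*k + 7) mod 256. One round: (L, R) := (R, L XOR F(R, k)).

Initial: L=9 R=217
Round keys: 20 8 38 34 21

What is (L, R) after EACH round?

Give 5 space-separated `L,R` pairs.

Round 1 (k=20): L=217 R=242
Round 2 (k=8): L=242 R=78
Round 3 (k=38): L=78 R=105
Round 4 (k=34): L=105 R=183
Round 5 (k=21): L=183 R=99

Answer: 217,242 242,78 78,105 105,183 183,99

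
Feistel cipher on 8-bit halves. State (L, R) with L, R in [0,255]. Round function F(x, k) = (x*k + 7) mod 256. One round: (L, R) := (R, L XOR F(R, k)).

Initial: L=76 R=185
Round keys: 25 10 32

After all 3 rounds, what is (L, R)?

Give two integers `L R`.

Answer: 246 147

Derivation:
Round 1 (k=25): L=185 R=84
Round 2 (k=10): L=84 R=246
Round 3 (k=32): L=246 R=147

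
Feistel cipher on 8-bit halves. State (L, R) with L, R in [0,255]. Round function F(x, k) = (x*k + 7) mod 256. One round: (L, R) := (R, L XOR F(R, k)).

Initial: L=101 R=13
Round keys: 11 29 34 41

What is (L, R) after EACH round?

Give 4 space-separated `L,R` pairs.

Round 1 (k=11): L=13 R=243
Round 2 (k=29): L=243 R=131
Round 3 (k=34): L=131 R=158
Round 4 (k=41): L=158 R=214

Answer: 13,243 243,131 131,158 158,214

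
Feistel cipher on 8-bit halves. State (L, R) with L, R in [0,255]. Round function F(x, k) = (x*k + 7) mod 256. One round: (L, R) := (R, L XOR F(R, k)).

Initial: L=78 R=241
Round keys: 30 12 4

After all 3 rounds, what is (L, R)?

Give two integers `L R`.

Round 1 (k=30): L=241 R=11
Round 2 (k=12): L=11 R=122
Round 3 (k=4): L=122 R=228

Answer: 122 228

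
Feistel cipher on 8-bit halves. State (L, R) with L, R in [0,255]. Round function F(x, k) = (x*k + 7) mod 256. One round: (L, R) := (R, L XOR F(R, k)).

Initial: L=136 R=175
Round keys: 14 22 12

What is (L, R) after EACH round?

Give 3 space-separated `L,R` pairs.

Answer: 175,17 17,210 210,206

Derivation:
Round 1 (k=14): L=175 R=17
Round 2 (k=22): L=17 R=210
Round 3 (k=12): L=210 R=206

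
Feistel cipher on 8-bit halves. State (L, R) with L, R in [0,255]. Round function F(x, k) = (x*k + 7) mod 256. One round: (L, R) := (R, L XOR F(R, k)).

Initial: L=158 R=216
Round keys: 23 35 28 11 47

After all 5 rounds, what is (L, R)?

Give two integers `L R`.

Answer: 67 26

Derivation:
Round 1 (k=23): L=216 R=241
Round 2 (k=35): L=241 R=34
Round 3 (k=28): L=34 R=78
Round 4 (k=11): L=78 R=67
Round 5 (k=47): L=67 R=26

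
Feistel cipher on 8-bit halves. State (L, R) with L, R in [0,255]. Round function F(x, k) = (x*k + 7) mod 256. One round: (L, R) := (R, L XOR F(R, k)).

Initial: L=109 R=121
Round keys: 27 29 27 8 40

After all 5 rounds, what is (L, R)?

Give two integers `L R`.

Round 1 (k=27): L=121 R=167
Round 2 (k=29): L=167 R=139
Round 3 (k=27): L=139 R=23
Round 4 (k=8): L=23 R=52
Round 5 (k=40): L=52 R=48

Answer: 52 48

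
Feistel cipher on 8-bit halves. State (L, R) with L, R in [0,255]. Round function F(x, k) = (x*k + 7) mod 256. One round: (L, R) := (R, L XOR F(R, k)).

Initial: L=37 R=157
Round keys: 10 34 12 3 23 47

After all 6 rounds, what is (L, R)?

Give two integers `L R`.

Answer: 230 3

Derivation:
Round 1 (k=10): L=157 R=12
Round 2 (k=34): L=12 R=2
Round 3 (k=12): L=2 R=19
Round 4 (k=3): L=19 R=66
Round 5 (k=23): L=66 R=230
Round 6 (k=47): L=230 R=3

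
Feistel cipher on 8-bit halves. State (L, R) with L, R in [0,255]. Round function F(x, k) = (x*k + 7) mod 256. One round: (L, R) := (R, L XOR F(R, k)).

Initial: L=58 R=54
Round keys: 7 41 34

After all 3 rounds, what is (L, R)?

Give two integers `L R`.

Round 1 (k=7): L=54 R=187
Round 2 (k=41): L=187 R=204
Round 3 (k=34): L=204 R=164

Answer: 204 164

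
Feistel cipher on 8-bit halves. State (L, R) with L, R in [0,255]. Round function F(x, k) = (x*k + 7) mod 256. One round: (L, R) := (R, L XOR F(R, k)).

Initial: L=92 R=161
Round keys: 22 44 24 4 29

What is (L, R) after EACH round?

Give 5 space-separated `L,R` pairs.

Round 1 (k=22): L=161 R=129
Round 2 (k=44): L=129 R=146
Round 3 (k=24): L=146 R=54
Round 4 (k=4): L=54 R=77
Round 5 (k=29): L=77 R=246

Answer: 161,129 129,146 146,54 54,77 77,246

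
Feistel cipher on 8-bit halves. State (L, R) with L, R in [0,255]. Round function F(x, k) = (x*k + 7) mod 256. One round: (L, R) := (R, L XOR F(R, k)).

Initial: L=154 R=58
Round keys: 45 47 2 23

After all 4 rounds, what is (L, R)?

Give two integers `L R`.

Round 1 (k=45): L=58 R=163
Round 2 (k=47): L=163 R=206
Round 3 (k=2): L=206 R=0
Round 4 (k=23): L=0 R=201

Answer: 0 201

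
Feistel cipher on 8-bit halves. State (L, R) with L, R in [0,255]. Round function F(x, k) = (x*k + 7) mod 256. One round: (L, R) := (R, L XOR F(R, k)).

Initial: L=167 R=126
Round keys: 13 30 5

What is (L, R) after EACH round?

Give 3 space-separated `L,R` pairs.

Answer: 126,202 202,205 205,194

Derivation:
Round 1 (k=13): L=126 R=202
Round 2 (k=30): L=202 R=205
Round 3 (k=5): L=205 R=194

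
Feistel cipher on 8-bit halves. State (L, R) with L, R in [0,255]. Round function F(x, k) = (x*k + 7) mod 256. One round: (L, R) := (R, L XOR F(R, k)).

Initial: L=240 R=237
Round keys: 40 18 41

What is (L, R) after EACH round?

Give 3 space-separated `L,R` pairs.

Round 1 (k=40): L=237 R=255
Round 2 (k=18): L=255 R=24
Round 3 (k=41): L=24 R=32

Answer: 237,255 255,24 24,32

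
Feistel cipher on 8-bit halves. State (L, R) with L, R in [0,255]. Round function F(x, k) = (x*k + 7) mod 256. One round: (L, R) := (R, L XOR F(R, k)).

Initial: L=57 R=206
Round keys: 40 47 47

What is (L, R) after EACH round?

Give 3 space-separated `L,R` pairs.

Round 1 (k=40): L=206 R=14
Round 2 (k=47): L=14 R=87
Round 3 (k=47): L=87 R=14

Answer: 206,14 14,87 87,14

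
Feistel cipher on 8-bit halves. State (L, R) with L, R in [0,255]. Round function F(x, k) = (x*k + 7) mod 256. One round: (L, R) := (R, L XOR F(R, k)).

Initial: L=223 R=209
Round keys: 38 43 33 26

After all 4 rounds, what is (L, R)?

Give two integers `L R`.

Round 1 (k=38): L=209 R=210
Round 2 (k=43): L=210 R=156
Round 3 (k=33): L=156 R=241
Round 4 (k=26): L=241 R=29

Answer: 241 29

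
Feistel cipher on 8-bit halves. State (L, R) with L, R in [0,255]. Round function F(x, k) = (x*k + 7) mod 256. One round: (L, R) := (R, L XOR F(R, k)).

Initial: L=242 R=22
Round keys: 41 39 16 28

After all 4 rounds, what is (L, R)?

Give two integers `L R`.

Answer: 24 209

Derivation:
Round 1 (k=41): L=22 R=127
Round 2 (k=39): L=127 R=118
Round 3 (k=16): L=118 R=24
Round 4 (k=28): L=24 R=209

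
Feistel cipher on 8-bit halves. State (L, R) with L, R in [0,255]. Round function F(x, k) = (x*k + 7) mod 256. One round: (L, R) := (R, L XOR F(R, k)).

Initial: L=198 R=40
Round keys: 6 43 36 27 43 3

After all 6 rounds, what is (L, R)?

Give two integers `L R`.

Answer: 78 234

Derivation:
Round 1 (k=6): L=40 R=49
Round 2 (k=43): L=49 R=106
Round 3 (k=36): L=106 R=222
Round 4 (k=27): L=222 R=27
Round 5 (k=43): L=27 R=78
Round 6 (k=3): L=78 R=234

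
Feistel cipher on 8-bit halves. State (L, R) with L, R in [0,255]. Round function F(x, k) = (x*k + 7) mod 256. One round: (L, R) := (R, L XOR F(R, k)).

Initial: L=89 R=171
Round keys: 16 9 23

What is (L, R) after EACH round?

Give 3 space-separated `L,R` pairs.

Answer: 171,238 238,206 206,103

Derivation:
Round 1 (k=16): L=171 R=238
Round 2 (k=9): L=238 R=206
Round 3 (k=23): L=206 R=103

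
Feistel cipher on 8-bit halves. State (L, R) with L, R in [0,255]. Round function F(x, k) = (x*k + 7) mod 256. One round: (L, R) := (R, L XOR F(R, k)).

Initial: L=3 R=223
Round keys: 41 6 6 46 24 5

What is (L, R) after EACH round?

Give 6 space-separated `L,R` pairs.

Answer: 223,189 189,170 170,190 190,129 129,161 161,173

Derivation:
Round 1 (k=41): L=223 R=189
Round 2 (k=6): L=189 R=170
Round 3 (k=6): L=170 R=190
Round 4 (k=46): L=190 R=129
Round 5 (k=24): L=129 R=161
Round 6 (k=5): L=161 R=173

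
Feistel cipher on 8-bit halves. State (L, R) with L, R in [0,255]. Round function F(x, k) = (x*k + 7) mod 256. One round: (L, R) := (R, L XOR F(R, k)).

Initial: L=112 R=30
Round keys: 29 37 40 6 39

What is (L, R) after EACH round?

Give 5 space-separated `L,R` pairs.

Round 1 (k=29): L=30 R=29
Round 2 (k=37): L=29 R=38
Round 3 (k=40): L=38 R=234
Round 4 (k=6): L=234 R=165
Round 5 (k=39): L=165 R=192

Answer: 30,29 29,38 38,234 234,165 165,192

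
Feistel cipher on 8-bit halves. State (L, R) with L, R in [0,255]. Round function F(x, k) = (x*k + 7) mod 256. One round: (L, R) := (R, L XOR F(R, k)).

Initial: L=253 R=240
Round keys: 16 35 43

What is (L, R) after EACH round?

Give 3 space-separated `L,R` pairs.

Answer: 240,250 250,197 197,228

Derivation:
Round 1 (k=16): L=240 R=250
Round 2 (k=35): L=250 R=197
Round 3 (k=43): L=197 R=228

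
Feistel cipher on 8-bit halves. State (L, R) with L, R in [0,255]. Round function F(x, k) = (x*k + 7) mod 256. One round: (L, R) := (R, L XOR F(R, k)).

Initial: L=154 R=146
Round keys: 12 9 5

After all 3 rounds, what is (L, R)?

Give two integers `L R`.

Round 1 (k=12): L=146 R=69
Round 2 (k=9): L=69 R=230
Round 3 (k=5): L=230 R=192

Answer: 230 192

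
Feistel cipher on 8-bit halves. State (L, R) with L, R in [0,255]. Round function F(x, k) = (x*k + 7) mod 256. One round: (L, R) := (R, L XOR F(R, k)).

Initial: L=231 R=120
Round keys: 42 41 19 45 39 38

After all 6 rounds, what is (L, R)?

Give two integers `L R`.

Answer: 23 21

Derivation:
Round 1 (k=42): L=120 R=80
Round 2 (k=41): L=80 R=175
Round 3 (k=19): L=175 R=84
Round 4 (k=45): L=84 R=100
Round 5 (k=39): L=100 R=23
Round 6 (k=38): L=23 R=21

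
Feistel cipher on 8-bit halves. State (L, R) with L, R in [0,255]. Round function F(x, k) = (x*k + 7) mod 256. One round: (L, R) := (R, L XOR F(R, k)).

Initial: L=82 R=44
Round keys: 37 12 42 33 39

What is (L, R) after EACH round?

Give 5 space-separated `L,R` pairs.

Answer: 44,49 49,127 127,236 236,12 12,55

Derivation:
Round 1 (k=37): L=44 R=49
Round 2 (k=12): L=49 R=127
Round 3 (k=42): L=127 R=236
Round 4 (k=33): L=236 R=12
Round 5 (k=39): L=12 R=55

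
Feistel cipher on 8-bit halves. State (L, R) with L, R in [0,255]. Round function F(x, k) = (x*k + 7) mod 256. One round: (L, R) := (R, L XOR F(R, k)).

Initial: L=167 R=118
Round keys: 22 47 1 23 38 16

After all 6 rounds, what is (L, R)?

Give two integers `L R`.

Answer: 75 149

Derivation:
Round 1 (k=22): L=118 R=140
Round 2 (k=47): L=140 R=205
Round 3 (k=1): L=205 R=88
Round 4 (k=23): L=88 R=34
Round 5 (k=38): L=34 R=75
Round 6 (k=16): L=75 R=149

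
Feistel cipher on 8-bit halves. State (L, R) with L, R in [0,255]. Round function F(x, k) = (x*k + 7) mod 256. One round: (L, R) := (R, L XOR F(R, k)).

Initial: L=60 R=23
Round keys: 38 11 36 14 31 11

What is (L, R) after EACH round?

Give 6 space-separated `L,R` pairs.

Answer: 23,77 77,65 65,102 102,218 218,11 11,90

Derivation:
Round 1 (k=38): L=23 R=77
Round 2 (k=11): L=77 R=65
Round 3 (k=36): L=65 R=102
Round 4 (k=14): L=102 R=218
Round 5 (k=31): L=218 R=11
Round 6 (k=11): L=11 R=90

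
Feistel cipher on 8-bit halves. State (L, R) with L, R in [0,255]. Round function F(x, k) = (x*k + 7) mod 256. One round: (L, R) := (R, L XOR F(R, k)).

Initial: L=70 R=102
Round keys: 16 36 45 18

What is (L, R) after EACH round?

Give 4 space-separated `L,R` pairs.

Answer: 102,33 33,205 205,49 49,180

Derivation:
Round 1 (k=16): L=102 R=33
Round 2 (k=36): L=33 R=205
Round 3 (k=45): L=205 R=49
Round 4 (k=18): L=49 R=180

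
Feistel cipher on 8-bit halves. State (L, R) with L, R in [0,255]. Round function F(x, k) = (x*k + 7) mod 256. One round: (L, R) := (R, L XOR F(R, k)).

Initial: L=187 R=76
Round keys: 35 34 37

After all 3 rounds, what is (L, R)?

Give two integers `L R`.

Answer: 235 46

Derivation:
Round 1 (k=35): L=76 R=208
Round 2 (k=34): L=208 R=235
Round 3 (k=37): L=235 R=46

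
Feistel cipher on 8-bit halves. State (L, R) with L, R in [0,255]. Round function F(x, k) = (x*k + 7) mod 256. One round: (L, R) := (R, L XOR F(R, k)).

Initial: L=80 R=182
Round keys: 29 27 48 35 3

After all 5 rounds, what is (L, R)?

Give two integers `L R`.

Round 1 (k=29): L=182 R=245
Round 2 (k=27): L=245 R=104
Round 3 (k=48): L=104 R=114
Round 4 (k=35): L=114 R=245
Round 5 (k=3): L=245 R=148

Answer: 245 148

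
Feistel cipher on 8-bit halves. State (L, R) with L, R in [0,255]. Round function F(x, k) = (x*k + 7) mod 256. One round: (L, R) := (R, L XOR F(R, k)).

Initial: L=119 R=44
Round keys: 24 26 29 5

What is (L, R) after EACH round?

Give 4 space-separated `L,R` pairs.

Answer: 44,80 80,11 11,22 22,126

Derivation:
Round 1 (k=24): L=44 R=80
Round 2 (k=26): L=80 R=11
Round 3 (k=29): L=11 R=22
Round 4 (k=5): L=22 R=126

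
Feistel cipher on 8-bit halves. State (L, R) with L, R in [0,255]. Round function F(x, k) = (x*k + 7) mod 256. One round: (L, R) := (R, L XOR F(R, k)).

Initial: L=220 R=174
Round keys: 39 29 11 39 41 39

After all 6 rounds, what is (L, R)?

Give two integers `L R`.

Answer: 64 138

Derivation:
Round 1 (k=39): L=174 R=85
Round 2 (k=29): L=85 R=6
Round 3 (k=11): L=6 R=28
Round 4 (k=39): L=28 R=77
Round 5 (k=41): L=77 R=64
Round 6 (k=39): L=64 R=138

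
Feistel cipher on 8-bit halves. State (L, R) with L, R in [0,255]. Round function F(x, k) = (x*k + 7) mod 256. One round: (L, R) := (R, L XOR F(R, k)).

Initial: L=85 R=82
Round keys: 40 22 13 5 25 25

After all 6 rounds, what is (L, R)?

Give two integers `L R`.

Round 1 (k=40): L=82 R=130
Round 2 (k=22): L=130 R=97
Round 3 (k=13): L=97 R=118
Round 4 (k=5): L=118 R=52
Round 5 (k=25): L=52 R=109
Round 6 (k=25): L=109 R=152

Answer: 109 152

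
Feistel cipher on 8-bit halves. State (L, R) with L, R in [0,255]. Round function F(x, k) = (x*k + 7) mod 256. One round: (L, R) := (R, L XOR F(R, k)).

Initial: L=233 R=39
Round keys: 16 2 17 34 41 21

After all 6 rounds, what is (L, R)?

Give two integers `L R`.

Answer: 241 185

Derivation:
Round 1 (k=16): L=39 R=158
Round 2 (k=2): L=158 R=100
Round 3 (k=17): L=100 R=53
Round 4 (k=34): L=53 R=117
Round 5 (k=41): L=117 R=241
Round 6 (k=21): L=241 R=185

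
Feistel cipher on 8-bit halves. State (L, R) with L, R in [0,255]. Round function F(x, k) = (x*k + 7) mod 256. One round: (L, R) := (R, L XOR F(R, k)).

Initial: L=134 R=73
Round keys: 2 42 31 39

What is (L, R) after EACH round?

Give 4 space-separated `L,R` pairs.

Round 1 (k=2): L=73 R=31
Round 2 (k=42): L=31 R=84
Round 3 (k=31): L=84 R=44
Round 4 (k=39): L=44 R=239

Answer: 73,31 31,84 84,44 44,239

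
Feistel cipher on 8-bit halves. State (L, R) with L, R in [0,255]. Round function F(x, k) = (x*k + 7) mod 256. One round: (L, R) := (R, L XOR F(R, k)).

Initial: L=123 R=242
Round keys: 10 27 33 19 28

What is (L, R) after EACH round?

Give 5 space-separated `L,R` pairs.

Round 1 (k=10): L=242 R=0
Round 2 (k=27): L=0 R=245
Round 3 (k=33): L=245 R=156
Round 4 (k=19): L=156 R=110
Round 5 (k=28): L=110 R=147

Answer: 242,0 0,245 245,156 156,110 110,147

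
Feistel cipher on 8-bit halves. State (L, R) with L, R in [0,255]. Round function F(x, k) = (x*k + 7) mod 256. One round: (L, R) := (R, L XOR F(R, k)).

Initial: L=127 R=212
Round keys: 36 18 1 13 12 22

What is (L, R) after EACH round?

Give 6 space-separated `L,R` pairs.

Answer: 212,168 168,3 3,162 162,66 66,189 189,7

Derivation:
Round 1 (k=36): L=212 R=168
Round 2 (k=18): L=168 R=3
Round 3 (k=1): L=3 R=162
Round 4 (k=13): L=162 R=66
Round 5 (k=12): L=66 R=189
Round 6 (k=22): L=189 R=7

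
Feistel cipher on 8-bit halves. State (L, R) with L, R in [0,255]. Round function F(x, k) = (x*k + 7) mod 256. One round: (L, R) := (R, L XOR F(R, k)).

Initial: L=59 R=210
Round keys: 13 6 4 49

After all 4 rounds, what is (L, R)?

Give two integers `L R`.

Answer: 193 105

Derivation:
Round 1 (k=13): L=210 R=138
Round 2 (k=6): L=138 R=145
Round 3 (k=4): L=145 R=193
Round 4 (k=49): L=193 R=105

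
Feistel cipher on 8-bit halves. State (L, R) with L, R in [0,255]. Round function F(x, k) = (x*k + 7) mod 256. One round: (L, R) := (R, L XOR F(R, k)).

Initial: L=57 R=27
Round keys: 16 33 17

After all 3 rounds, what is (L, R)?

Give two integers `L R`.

Round 1 (k=16): L=27 R=142
Round 2 (k=33): L=142 R=78
Round 3 (k=17): L=78 R=187

Answer: 78 187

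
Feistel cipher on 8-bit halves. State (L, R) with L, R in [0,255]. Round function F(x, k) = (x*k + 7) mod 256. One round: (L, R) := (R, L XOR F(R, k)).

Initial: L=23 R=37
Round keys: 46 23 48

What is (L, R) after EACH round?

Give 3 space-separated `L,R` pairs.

Round 1 (k=46): L=37 R=186
Round 2 (k=23): L=186 R=152
Round 3 (k=48): L=152 R=61

Answer: 37,186 186,152 152,61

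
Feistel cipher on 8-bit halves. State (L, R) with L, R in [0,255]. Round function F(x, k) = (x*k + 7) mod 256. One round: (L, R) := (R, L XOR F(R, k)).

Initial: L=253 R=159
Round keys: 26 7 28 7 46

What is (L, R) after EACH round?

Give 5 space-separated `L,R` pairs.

Round 1 (k=26): L=159 R=208
Round 2 (k=7): L=208 R=40
Round 3 (k=28): L=40 R=183
Round 4 (k=7): L=183 R=32
Round 5 (k=46): L=32 R=112

Answer: 159,208 208,40 40,183 183,32 32,112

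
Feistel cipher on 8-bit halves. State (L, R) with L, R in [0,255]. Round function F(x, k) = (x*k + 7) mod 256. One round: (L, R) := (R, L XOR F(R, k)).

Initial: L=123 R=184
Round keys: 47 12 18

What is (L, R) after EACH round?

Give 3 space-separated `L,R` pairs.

Answer: 184,180 180,207 207,33

Derivation:
Round 1 (k=47): L=184 R=180
Round 2 (k=12): L=180 R=207
Round 3 (k=18): L=207 R=33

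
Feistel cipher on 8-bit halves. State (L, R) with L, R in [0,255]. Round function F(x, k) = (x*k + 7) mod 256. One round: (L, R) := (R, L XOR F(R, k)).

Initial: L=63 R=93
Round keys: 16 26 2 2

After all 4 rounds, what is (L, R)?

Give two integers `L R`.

Round 1 (k=16): L=93 R=232
Round 2 (k=26): L=232 R=202
Round 3 (k=2): L=202 R=115
Round 4 (k=2): L=115 R=39

Answer: 115 39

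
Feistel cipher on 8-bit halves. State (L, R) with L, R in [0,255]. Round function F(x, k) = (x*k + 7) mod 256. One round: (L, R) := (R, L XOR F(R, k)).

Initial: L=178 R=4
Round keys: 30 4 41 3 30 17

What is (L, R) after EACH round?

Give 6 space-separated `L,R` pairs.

Round 1 (k=30): L=4 R=205
Round 2 (k=4): L=205 R=63
Round 3 (k=41): L=63 R=211
Round 4 (k=3): L=211 R=191
Round 5 (k=30): L=191 R=186
Round 6 (k=17): L=186 R=222

Answer: 4,205 205,63 63,211 211,191 191,186 186,222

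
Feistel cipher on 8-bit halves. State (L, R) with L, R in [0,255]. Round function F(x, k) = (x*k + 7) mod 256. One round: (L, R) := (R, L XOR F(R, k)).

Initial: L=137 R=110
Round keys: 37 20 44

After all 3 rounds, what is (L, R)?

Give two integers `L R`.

Answer: 185 183

Derivation:
Round 1 (k=37): L=110 R=100
Round 2 (k=20): L=100 R=185
Round 3 (k=44): L=185 R=183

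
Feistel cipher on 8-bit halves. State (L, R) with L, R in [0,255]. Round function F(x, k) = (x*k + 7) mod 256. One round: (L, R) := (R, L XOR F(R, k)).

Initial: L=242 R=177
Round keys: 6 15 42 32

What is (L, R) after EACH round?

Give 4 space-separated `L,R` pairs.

Round 1 (k=6): L=177 R=223
Round 2 (k=15): L=223 R=169
Round 3 (k=42): L=169 R=30
Round 4 (k=32): L=30 R=110

Answer: 177,223 223,169 169,30 30,110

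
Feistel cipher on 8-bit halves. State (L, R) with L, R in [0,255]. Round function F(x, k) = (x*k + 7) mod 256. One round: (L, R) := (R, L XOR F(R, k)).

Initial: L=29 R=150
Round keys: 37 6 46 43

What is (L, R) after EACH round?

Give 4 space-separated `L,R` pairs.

Answer: 150,168 168,97 97,221 221,71

Derivation:
Round 1 (k=37): L=150 R=168
Round 2 (k=6): L=168 R=97
Round 3 (k=46): L=97 R=221
Round 4 (k=43): L=221 R=71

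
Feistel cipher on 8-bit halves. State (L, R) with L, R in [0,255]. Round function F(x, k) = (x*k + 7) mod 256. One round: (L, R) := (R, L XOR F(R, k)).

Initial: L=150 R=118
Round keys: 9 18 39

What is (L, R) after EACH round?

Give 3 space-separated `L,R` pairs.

Round 1 (k=9): L=118 R=187
Round 2 (k=18): L=187 R=91
Round 3 (k=39): L=91 R=95

Answer: 118,187 187,91 91,95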